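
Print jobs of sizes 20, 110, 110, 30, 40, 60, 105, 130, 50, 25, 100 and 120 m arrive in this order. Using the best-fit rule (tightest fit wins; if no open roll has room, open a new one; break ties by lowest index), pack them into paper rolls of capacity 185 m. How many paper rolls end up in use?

6

  20 → roll 1 (new)  [load 20/185]
  110 → roll 1  [load 130/185]
  110 → roll 2 (new)  [load 110/185]
  30 → roll 1  [load 160/185]
  40 → roll 2  [load 150/185]
  60 → roll 3 (new)  [load 60/185]
  105 → roll 3  [load 165/185]
  130 → roll 4 (new)  [load 130/185]
  50 → roll 4  [load 180/185]
  25 → roll 1  [load 185/185]
  100 → roll 5 (new)  [load 100/185]
  120 → roll 6 (new)  [load 120/185]
6 paper rolls opened.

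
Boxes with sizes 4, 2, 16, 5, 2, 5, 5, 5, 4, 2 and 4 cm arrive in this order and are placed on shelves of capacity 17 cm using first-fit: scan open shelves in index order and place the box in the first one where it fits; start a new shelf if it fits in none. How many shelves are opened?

  4 → shelf 1 (new)  [load 4/17]
  2 → shelf 1  [load 6/17]
  16 → shelf 2 (new)  [load 16/17]
  5 → shelf 1  [load 11/17]
  2 → shelf 1  [load 13/17]
  5 → shelf 3 (new)  [load 5/17]
  5 → shelf 3  [load 10/17]
  5 → shelf 3  [load 15/17]
  4 → shelf 1  [load 17/17]
  2 → shelf 3  [load 17/17]
  4 → shelf 4 (new)  [load 4/17]
4 shelves opened.

4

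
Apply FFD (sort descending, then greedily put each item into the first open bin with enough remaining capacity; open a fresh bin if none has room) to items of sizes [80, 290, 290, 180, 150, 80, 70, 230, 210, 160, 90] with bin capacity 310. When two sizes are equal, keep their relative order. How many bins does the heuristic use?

7

Sorted descending: 290, 290, 230, 210, 180, 160, 150, 90, 80, 80, 70.
  290 → bin 1 (new)  [load 290/310]
  290 → bin 2 (new)  [load 290/310]
  230 → bin 3 (new)  [load 230/310]
  210 → bin 4 (new)  [load 210/310]
  180 → bin 5 (new)  [load 180/310]
  160 → bin 6 (new)  [load 160/310]
  150 → bin 6  [load 310/310]
  90 → bin 4  [load 300/310]
  80 → bin 3  [load 310/310]
  80 → bin 5  [load 260/310]
  70 → bin 7 (new)  [load 70/310]
7 bins opened.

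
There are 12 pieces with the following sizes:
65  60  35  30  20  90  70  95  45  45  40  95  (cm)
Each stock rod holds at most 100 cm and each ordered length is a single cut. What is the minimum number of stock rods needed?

Total = 95 + 95 + 90 + 70 + 65 + 60 + 45 + 45 + 40 + 35 + 30 + 20 = 690 cm.
Lower bound: ⌈690/100⌉ = 7 stock rods.
A packing using 8 stock rods:
  stock rod 1: 95 = 95
  stock rod 2: 95 = 95
  stock rod 3: 90 = 90
  stock rod 4: 70 + 30 = 100
  stock rod 5: 65 + 35 = 100
  stock rod 6: 60 + 40 = 100
  stock rod 7: 45 + 45 = 90
  stock rod 8: 20 = 20
No arrangement into 7 stock rods stays within capacity, so 8 is optimal.

8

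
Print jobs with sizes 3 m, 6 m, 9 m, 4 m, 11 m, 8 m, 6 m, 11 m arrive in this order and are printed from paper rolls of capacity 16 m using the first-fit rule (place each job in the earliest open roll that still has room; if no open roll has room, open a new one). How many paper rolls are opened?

  3 → roll 1 (new)  [load 3/16]
  6 → roll 1  [load 9/16]
  9 → roll 2 (new)  [load 9/16]
  4 → roll 1  [load 13/16]
  11 → roll 3 (new)  [load 11/16]
  8 → roll 4 (new)  [load 8/16]
  6 → roll 2  [load 15/16]
  11 → roll 5 (new)  [load 11/16]
5 paper rolls opened.

5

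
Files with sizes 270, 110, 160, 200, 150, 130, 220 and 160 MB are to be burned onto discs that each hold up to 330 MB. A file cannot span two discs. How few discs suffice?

Total = 270 + 220 + 200 + 160 + 160 + 150 + 130 + 110 = 1400 MB.
Lower bound: ⌈1400/330⌉ = 5 discs.
A packing using 5 discs:
  disc 1: 270 = 270
  disc 2: 220 + 110 = 330
  disc 3: 200 + 130 = 330
  disc 4: 160 + 160 = 320
  disc 5: 150 = 150
This matches the lower bound, so 5 is optimal.

5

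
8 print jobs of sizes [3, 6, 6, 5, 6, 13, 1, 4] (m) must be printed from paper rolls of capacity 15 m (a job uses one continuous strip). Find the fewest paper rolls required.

3

Total = 13 + 6 + 6 + 6 + 5 + 4 + 3 + 1 = 44 m.
Lower bound: ⌈44/15⌉ = 3 paper rolls.
A packing using 3 paper rolls:
  roll 1: 13 + 1 = 14
  roll 2: 6 + 6 + 3 = 15
  roll 3: 6 + 5 + 4 = 15
This matches the lower bound, so 3 is optimal.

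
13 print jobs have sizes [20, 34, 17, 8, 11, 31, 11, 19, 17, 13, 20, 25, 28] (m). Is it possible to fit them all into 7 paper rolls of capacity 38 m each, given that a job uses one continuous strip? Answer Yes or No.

Total = 254 m; ⌈254/38⌉ = 7.
The bound of 7 does not rule out 7, but exhaustive search shows no assignment into 7 paper rolls of capacity 38 m exists — the minimum is 8.

No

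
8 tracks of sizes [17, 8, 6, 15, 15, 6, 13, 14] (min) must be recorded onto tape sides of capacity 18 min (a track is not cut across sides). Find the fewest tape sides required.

Total = 17 + 15 + 15 + 14 + 13 + 8 + 6 + 6 = 94 min.
Lower bound: ⌈94/18⌉ = 6 tape sides.
A packing using 7 tape sides:
  side 1: 17 = 17
  side 2: 15 = 15
  side 3: 15 = 15
  side 4: 14 = 14
  side 5: 13 = 13
  side 6: 8 + 6 = 14
  side 7: 6 = 6
No arrangement into 6 tape sides stays within capacity, so 7 is optimal.

7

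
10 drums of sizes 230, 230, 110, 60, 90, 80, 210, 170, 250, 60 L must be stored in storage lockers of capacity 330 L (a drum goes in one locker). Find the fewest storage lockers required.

Total = 250 + 230 + 230 + 210 + 170 + 110 + 90 + 80 + 60 + 60 = 1490 L.
Lower bound: ⌈1490/330⌉ = 5 storage lockers.
A packing using 5 storage lockers:
  locker 1: 250 + 80 = 330
  locker 2: 230 + 90 = 320
  locker 3: 230 + 60 = 290
  locker 4: 210 + 110 = 320
  locker 5: 170 + 60 = 230
This matches the lower bound, so 5 is optimal.

5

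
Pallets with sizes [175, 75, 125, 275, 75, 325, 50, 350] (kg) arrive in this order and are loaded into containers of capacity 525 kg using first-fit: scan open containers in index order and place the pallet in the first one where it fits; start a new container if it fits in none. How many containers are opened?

  175 → container 1 (new)  [load 175/525]
  75 → container 1  [load 250/525]
  125 → container 1  [load 375/525]
  275 → container 2 (new)  [load 275/525]
  75 → container 1  [load 450/525]
  325 → container 3 (new)  [load 325/525]
  50 → container 1  [load 500/525]
  350 → container 4 (new)  [load 350/525]
4 containers opened.

4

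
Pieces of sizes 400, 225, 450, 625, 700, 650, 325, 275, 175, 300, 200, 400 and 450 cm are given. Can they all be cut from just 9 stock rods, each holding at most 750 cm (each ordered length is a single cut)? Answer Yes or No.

Yes

A valid assignment using 8 stock rods:
  stock rod 1: 700 = 700
  stock rod 2: 650 = 650
  stock rod 3: 625 = 625
  stock rod 4: 450 + 300 = 750
  stock rod 5: 450 + 275 = 725
  stock rod 6: 400 + 325 = 725
  stock rod 7: 400 + 225 = 625
  stock rod 8: 200 + 175 = 375
That uses only 8 ≤ 9, so 9 stock rods are enough.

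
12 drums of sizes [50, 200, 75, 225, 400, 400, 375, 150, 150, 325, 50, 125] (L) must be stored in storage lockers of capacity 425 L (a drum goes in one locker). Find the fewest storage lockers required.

7

Total = 400 + 400 + 375 + 325 + 225 + 200 + 150 + 150 + 125 + 75 + 50 + 50 = 2525 L.
Lower bound: ⌈2525/425⌉ = 6 storage lockers.
A packing using 7 storage lockers:
  locker 1: 400 = 400
  locker 2: 400 = 400
  locker 3: 375 + 50 = 425
  locker 4: 325 + 75 = 400
  locker 5: 225 + 200 = 425
  locker 6: 150 + 150 + 125 = 425
  locker 7: 50 = 50
No arrangement into 6 storage lockers stays within capacity, so 7 is optimal.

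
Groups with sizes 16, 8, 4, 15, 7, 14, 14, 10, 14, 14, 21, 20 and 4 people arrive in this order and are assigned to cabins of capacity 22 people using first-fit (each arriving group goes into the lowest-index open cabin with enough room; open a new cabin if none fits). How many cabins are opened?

  16 → cabin 1 (new)  [load 16/22]
  8 → cabin 2 (new)  [load 8/22]
  4 → cabin 1  [load 20/22]
  15 → cabin 3 (new)  [load 15/22]
  7 → cabin 2  [load 15/22]
  14 → cabin 4 (new)  [load 14/22]
  14 → cabin 5 (new)  [load 14/22]
  10 → cabin 6 (new)  [load 10/22]
  14 → cabin 7 (new)  [load 14/22]
  14 → cabin 8 (new)  [load 14/22]
  21 → cabin 9 (new)  [load 21/22]
  20 → cabin 10 (new)  [load 20/22]
  4 → cabin 2  [load 19/22]
10 cabins opened.

10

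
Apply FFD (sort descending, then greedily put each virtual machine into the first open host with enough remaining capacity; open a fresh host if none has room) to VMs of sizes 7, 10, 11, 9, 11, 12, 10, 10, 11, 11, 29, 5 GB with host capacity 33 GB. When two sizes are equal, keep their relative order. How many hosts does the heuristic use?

Sorted descending: 29, 12, 11, 11, 11, 11, 10, 10, 10, 9, 7, 5.
  29 → host 1 (new)  [load 29/33]
  12 → host 2 (new)  [load 12/33]
  11 → host 2  [load 23/33]
  11 → host 3 (new)  [load 11/33]
  11 → host 3  [load 22/33]
  11 → host 3  [load 33/33]
  10 → host 2  [load 33/33]
  10 → host 4 (new)  [load 10/33]
  10 → host 4  [load 20/33]
  9 → host 4  [load 29/33]
  7 → host 5 (new)  [load 7/33]
  5 → host 5  [load 12/33]
5 hosts opened.

5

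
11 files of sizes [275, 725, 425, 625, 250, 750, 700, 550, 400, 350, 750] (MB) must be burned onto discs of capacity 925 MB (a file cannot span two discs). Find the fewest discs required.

8

Total = 750 + 750 + 725 + 700 + 625 + 550 + 425 + 400 + 350 + 275 + 250 = 5800 MB.
Lower bound: ⌈5800/925⌉ = 7 discs.
A packing using 8 discs:
  disc 1: 750 = 750
  disc 2: 750 = 750
  disc 3: 725 = 725
  disc 4: 700 = 700
  disc 5: 625 + 275 = 900
  disc 6: 550 + 350 = 900
  disc 7: 425 + 400 = 825
  disc 8: 250 = 250
No arrangement into 7 discs stays within capacity, so 8 is optimal.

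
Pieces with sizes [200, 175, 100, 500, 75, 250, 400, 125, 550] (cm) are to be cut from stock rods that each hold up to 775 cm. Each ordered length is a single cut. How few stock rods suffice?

4

Total = 550 + 500 + 400 + 250 + 200 + 175 + 125 + 100 + 75 = 2375 cm.
Lower bound: ⌈2375/775⌉ = 4 stock rods.
A packing using 4 stock rods:
  stock rod 1: 550 + 200 = 750
  stock rod 2: 500 + 250 = 750
  stock rod 3: 400 + 175 + 125 + 75 = 775
  stock rod 4: 100 = 100
This matches the lower bound, so 4 is optimal.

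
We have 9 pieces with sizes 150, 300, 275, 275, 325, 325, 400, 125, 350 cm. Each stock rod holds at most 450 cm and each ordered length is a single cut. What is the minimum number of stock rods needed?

Total = 400 + 350 + 325 + 325 + 300 + 275 + 275 + 150 + 125 = 2525 cm.
Lower bound: ⌈2525/450⌉ = 6 stock rods.
Also, 7 pieces each exceed 225 cm, and no two of those can share a stock rod, so at least 7 stock rods are needed.
A packing using 7 stock rods:
  stock rod 1: 400 = 400
  stock rod 2: 350 = 350
  stock rod 3: 325 + 125 = 450
  stock rod 4: 325 = 325
  stock rod 5: 300 + 150 = 450
  stock rod 6: 275 = 275
  stock rod 7: 275 = 275
This matches the lower bound, so 7 is optimal.

7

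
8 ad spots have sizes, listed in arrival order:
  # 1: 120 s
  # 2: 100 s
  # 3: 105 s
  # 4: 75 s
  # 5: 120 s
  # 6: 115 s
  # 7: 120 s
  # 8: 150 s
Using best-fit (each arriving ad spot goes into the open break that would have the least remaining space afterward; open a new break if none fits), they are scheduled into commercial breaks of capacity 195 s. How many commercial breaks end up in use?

  120 → break 1 (new)  [load 120/195]
  100 → break 2 (new)  [load 100/195]
  105 → break 3 (new)  [load 105/195]
  75 → break 1  [load 195/195]
  120 → break 4 (new)  [load 120/195]
  115 → break 5 (new)  [load 115/195]
  120 → break 6 (new)  [load 120/195]
  150 → break 7 (new)  [load 150/195]
7 commercial breaks opened.

7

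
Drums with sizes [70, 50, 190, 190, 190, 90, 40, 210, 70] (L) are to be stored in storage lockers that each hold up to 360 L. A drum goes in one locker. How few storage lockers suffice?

4

Total = 210 + 190 + 190 + 190 + 90 + 70 + 70 + 50 + 40 = 1100 L.
Lower bound: ⌈1100/360⌉ = 4 storage lockers.
A packing using 4 storage lockers:
  locker 1: 210 + 90 + 50 = 350
  locker 2: 190 + 70 + 70 = 330
  locker 3: 190 + 40 = 230
  locker 4: 190 = 190
This matches the lower bound, so 4 is optimal.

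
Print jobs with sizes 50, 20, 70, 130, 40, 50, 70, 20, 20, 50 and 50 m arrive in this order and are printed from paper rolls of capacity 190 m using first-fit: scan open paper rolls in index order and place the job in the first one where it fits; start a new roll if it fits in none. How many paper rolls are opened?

4

  50 → roll 1 (new)  [load 50/190]
  20 → roll 1  [load 70/190]
  70 → roll 1  [load 140/190]
  130 → roll 2 (new)  [load 130/190]
  40 → roll 1  [load 180/190]
  50 → roll 2  [load 180/190]
  70 → roll 3 (new)  [load 70/190]
  20 → roll 3  [load 90/190]
  20 → roll 3  [load 110/190]
  50 → roll 3  [load 160/190]
  50 → roll 4 (new)  [load 50/190]
4 paper rolls opened.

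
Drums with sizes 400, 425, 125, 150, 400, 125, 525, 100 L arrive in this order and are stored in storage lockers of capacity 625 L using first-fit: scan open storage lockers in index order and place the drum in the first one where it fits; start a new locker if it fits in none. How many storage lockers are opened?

4

  400 → locker 1 (new)  [load 400/625]
  425 → locker 2 (new)  [load 425/625]
  125 → locker 1  [load 525/625]
  150 → locker 2  [load 575/625]
  400 → locker 3 (new)  [load 400/625]
  125 → locker 3  [load 525/625]
  525 → locker 4 (new)  [load 525/625]
  100 → locker 1  [load 625/625]
4 storage lockers opened.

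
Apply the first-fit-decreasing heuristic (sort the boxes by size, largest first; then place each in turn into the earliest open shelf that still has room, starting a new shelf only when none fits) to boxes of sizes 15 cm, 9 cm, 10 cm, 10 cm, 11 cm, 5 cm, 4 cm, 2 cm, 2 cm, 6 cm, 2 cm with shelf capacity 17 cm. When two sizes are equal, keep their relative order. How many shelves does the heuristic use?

Sorted descending: 15, 11, 10, 10, 9, 6, 5, 4, 2, 2, 2.
  15 → shelf 1 (new)  [load 15/17]
  11 → shelf 2 (new)  [load 11/17]
  10 → shelf 3 (new)  [load 10/17]
  10 → shelf 4 (new)  [load 10/17]
  9 → shelf 5 (new)  [load 9/17]
  6 → shelf 2  [load 17/17]
  5 → shelf 3  [load 15/17]
  4 → shelf 4  [load 14/17]
  2 → shelf 1  [load 17/17]
  2 → shelf 3  [load 17/17]
  2 → shelf 4  [load 16/17]
5 shelves opened.

5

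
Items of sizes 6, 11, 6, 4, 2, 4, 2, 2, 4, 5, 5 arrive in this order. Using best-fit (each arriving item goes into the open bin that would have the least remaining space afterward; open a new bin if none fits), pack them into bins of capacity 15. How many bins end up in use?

4

  6 → bin 1 (new)  [load 6/15]
  11 → bin 2 (new)  [load 11/15]
  6 → bin 1  [load 12/15]
  4 → bin 2  [load 15/15]
  2 → bin 1  [load 14/15]
  4 → bin 3 (new)  [load 4/15]
  2 → bin 3  [load 6/15]
  2 → bin 3  [load 8/15]
  4 → bin 3  [load 12/15]
  5 → bin 4 (new)  [load 5/15]
  5 → bin 4  [load 10/15]
4 bins opened.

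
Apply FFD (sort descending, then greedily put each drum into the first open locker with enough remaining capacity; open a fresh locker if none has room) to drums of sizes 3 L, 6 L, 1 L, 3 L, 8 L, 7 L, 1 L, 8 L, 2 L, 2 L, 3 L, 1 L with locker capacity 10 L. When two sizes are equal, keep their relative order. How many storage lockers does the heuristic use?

5

Sorted descending: 8, 8, 7, 6, 3, 3, 3, 2, 2, 1, 1, 1.
  8 → locker 1 (new)  [load 8/10]
  8 → locker 2 (new)  [load 8/10]
  7 → locker 3 (new)  [load 7/10]
  6 → locker 4 (new)  [load 6/10]
  3 → locker 3  [load 10/10]
  3 → locker 4  [load 9/10]
  3 → locker 5 (new)  [load 3/10]
  2 → locker 1  [load 10/10]
  2 → locker 2  [load 10/10]
  1 → locker 4  [load 10/10]
  1 → locker 5  [load 4/10]
  1 → locker 5  [load 5/10]
5 storage lockers opened.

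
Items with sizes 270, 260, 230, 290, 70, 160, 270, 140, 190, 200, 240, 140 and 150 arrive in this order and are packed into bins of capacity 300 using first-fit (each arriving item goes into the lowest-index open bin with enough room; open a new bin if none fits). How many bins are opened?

  270 → bin 1 (new)  [load 270/300]
  260 → bin 2 (new)  [load 260/300]
  230 → bin 3 (new)  [load 230/300]
  290 → bin 4 (new)  [load 290/300]
  70 → bin 3  [load 300/300]
  160 → bin 5 (new)  [load 160/300]
  270 → bin 6 (new)  [load 270/300]
  140 → bin 5  [load 300/300]
  190 → bin 7 (new)  [load 190/300]
  200 → bin 8 (new)  [load 200/300]
  240 → bin 9 (new)  [load 240/300]
  140 → bin 10 (new)  [load 140/300]
  150 → bin 10  [load 290/300]
10 bins opened.

10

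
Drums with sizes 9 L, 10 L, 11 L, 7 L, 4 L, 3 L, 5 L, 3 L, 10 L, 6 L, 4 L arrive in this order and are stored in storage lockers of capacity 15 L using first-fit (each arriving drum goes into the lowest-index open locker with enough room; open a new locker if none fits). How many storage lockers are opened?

6

  9 → locker 1 (new)  [load 9/15]
  10 → locker 2 (new)  [load 10/15]
  11 → locker 3 (new)  [load 11/15]
  7 → locker 4 (new)  [load 7/15]
  4 → locker 1  [load 13/15]
  3 → locker 2  [load 13/15]
  5 → locker 4  [load 12/15]
  3 → locker 3  [load 14/15]
  10 → locker 5 (new)  [load 10/15]
  6 → locker 6 (new)  [load 6/15]
  4 → locker 5  [load 14/15]
6 storage lockers opened.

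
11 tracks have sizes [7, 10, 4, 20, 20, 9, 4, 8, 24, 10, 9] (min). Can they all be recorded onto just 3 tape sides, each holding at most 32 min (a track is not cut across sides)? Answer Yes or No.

No

Total = 125 min; ⌈125/32⌉ = 4.
At least 4 tape sides are required, but only 3 are allowed.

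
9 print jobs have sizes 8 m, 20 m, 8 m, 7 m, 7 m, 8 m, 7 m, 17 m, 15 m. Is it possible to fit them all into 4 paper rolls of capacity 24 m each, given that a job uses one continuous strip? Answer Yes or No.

No

Total = 97 m; ⌈97/24⌉ = 5.
At least 5 paper rolls are required, but only 4 are allowed.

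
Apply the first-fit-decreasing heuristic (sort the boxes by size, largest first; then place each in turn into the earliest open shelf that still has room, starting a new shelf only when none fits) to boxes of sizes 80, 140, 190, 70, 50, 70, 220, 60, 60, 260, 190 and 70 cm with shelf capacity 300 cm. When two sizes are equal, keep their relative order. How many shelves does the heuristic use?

6

Sorted descending: 260, 220, 190, 190, 140, 80, 70, 70, 70, 60, 60, 50.
  260 → shelf 1 (new)  [load 260/300]
  220 → shelf 2 (new)  [load 220/300]
  190 → shelf 3 (new)  [load 190/300]
  190 → shelf 4 (new)  [load 190/300]
  140 → shelf 5 (new)  [load 140/300]
  80 → shelf 2  [load 300/300]
  70 → shelf 3  [load 260/300]
  70 → shelf 4  [load 260/300]
  70 → shelf 5  [load 210/300]
  60 → shelf 5  [load 270/300]
  60 → shelf 6 (new)  [load 60/300]
  50 → shelf 6  [load 110/300]
6 shelves opened.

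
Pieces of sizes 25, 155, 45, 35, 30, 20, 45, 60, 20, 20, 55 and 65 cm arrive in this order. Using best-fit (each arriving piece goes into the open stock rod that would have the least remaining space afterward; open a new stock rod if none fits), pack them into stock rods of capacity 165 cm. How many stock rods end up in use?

  25 → stock rod 1 (new)  [load 25/165]
  155 → stock rod 2 (new)  [load 155/165]
  45 → stock rod 1  [load 70/165]
  35 → stock rod 1  [load 105/165]
  30 → stock rod 1  [load 135/165]
  20 → stock rod 1  [load 155/165]
  45 → stock rod 3 (new)  [load 45/165]
  60 → stock rod 3  [load 105/165]
  20 → stock rod 3  [load 125/165]
  20 → stock rod 3  [load 145/165]
  55 → stock rod 4 (new)  [load 55/165]
  65 → stock rod 4  [load 120/165]
4 stock rods opened.

4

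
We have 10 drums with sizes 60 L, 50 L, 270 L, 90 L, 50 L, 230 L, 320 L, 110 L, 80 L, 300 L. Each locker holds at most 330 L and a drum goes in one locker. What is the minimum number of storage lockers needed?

5

Total = 320 + 300 + 270 + 230 + 110 + 90 + 80 + 60 + 50 + 50 = 1560 L.
Lower bound: ⌈1560/330⌉ = 5 storage lockers.
A packing using 5 storage lockers:
  locker 1: 320 = 320
  locker 2: 300 = 300
  locker 3: 270 + 60 = 330
  locker 4: 230 + 90 = 320
  locker 5: 110 + 80 + 50 + 50 = 290
This matches the lower bound, so 5 is optimal.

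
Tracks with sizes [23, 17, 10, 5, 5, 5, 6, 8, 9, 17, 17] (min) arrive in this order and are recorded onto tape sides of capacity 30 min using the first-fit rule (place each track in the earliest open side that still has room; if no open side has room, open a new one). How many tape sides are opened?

  23 → side 1 (new)  [load 23/30]
  17 → side 2 (new)  [load 17/30]
  10 → side 2  [load 27/30]
  5 → side 1  [load 28/30]
  5 → side 3 (new)  [load 5/30]
  5 → side 3  [load 10/30]
  6 → side 3  [load 16/30]
  8 → side 3  [load 24/30]
  9 → side 4 (new)  [load 9/30]
  17 → side 4  [load 26/30]
  17 → side 5 (new)  [load 17/30]
5 tape sides opened.

5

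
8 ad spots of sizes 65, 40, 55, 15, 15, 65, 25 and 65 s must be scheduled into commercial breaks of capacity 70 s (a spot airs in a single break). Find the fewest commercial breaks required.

Total = 65 + 65 + 65 + 55 + 40 + 25 + 15 + 15 = 345 s.
Lower bound: ⌈345/70⌉ = 5 commercial breaks.
A packing using 6 commercial breaks:
  break 1: 65 = 65
  break 2: 65 = 65
  break 3: 65 = 65
  break 4: 55 + 15 = 70
  break 5: 40 + 25 = 65
  break 6: 15 = 15
No arrangement into 5 commercial breaks stays within capacity, so 6 is optimal.

6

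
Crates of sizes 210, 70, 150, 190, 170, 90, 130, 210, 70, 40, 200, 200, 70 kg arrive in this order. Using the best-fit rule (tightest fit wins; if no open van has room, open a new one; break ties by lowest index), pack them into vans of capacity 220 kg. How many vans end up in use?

  210 → van 1 (new)  [load 210/220]
  70 → van 2 (new)  [load 70/220]
  150 → van 2  [load 220/220]
  190 → van 3 (new)  [load 190/220]
  170 → van 4 (new)  [load 170/220]
  90 → van 5 (new)  [load 90/220]
  130 → van 5  [load 220/220]
  210 → van 6 (new)  [load 210/220]
  70 → van 7 (new)  [load 70/220]
  40 → van 4  [load 210/220]
  200 → van 8 (new)  [load 200/220]
  200 → van 9 (new)  [load 200/220]
  70 → van 7  [load 140/220]
9 vans opened.

9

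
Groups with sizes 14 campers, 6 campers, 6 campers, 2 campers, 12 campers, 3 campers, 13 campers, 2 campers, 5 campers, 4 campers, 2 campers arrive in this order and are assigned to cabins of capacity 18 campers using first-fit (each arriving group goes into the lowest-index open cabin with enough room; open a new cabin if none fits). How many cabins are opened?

  14 → cabin 1 (new)  [load 14/18]
  6 → cabin 2 (new)  [load 6/18]
  6 → cabin 2  [load 12/18]
  2 → cabin 1  [load 16/18]
  12 → cabin 3 (new)  [load 12/18]
  3 → cabin 2  [load 15/18]
  13 → cabin 4 (new)  [load 13/18]
  2 → cabin 1  [load 18/18]
  5 → cabin 3  [load 17/18]
  4 → cabin 4  [load 17/18]
  2 → cabin 2  [load 17/18]
4 cabins opened.

4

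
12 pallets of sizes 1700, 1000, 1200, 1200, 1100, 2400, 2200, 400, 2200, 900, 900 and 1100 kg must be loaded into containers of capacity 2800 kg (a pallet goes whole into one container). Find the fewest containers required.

7

Total = 2400 + 2200 + 2200 + 1700 + 1200 + 1200 + 1100 + 1100 + 1000 + 900 + 900 + 400 = 16300 kg.
Lower bound: ⌈16300/2800⌉ = 6 containers.
A packing using 7 containers:
  container 1: 2400 + 400 = 2800
  container 2: 2200 = 2200
  container 3: 2200 = 2200
  container 4: 1700 + 1100 = 2800
  container 5: 1200 + 1200 = 2400
  container 6: 1100 + 1000 = 2100
  container 7: 900 + 900 = 1800
No arrangement into 6 containers stays within capacity, so 7 is optimal.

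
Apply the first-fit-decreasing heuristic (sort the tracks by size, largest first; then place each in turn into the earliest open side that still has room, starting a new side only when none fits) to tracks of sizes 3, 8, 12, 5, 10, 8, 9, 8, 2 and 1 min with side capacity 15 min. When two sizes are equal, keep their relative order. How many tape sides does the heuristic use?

6

Sorted descending: 12, 10, 9, 8, 8, 8, 5, 3, 2, 1.
  12 → side 1 (new)  [load 12/15]
  10 → side 2 (new)  [load 10/15]
  9 → side 3 (new)  [load 9/15]
  8 → side 4 (new)  [load 8/15]
  8 → side 5 (new)  [load 8/15]
  8 → side 6 (new)  [load 8/15]
  5 → side 2  [load 15/15]
  3 → side 1  [load 15/15]
  2 → side 3  [load 11/15]
  1 → side 3  [load 12/15]
6 tape sides opened.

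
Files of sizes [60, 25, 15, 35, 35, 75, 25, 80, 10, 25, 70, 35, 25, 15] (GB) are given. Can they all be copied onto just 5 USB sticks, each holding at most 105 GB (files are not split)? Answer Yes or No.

Total = 530 GB; ⌈530/105⌉ = 6.
At least 6 USB sticks are required, but only 5 are allowed.

No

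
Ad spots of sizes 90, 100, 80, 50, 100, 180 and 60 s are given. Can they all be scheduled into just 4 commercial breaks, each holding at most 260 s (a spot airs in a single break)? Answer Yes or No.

A valid assignment using 3 commercial breaks:
  break 1: 180 + 80 = 260
  break 2: 100 + 100 + 60 = 260
  break 3: 90 + 50 = 140
That uses only 3 ≤ 4, so 4 commercial breaks are enough.

Yes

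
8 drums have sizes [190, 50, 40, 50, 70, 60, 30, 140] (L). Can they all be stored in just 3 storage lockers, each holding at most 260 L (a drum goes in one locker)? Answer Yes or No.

A valid assignment using 3 storage lockers:
  locker 1: 190 + 70 = 260
  locker 2: 140 + 60 + 50 = 250
  locker 3: 50 + 40 + 30 = 120
Every load is within 260 L, so 3 storage lockers suffice.

Yes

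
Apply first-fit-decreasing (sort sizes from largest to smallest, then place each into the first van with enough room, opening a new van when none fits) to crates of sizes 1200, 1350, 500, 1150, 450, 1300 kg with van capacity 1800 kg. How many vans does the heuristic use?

4

Sorted descending: 1350, 1300, 1200, 1150, 500, 450.
  1350 → van 1 (new)  [load 1350/1800]
  1300 → van 2 (new)  [load 1300/1800]
  1200 → van 3 (new)  [load 1200/1800]
  1150 → van 4 (new)  [load 1150/1800]
  500 → van 2  [load 1800/1800]
  450 → van 1  [load 1800/1800]
4 vans opened.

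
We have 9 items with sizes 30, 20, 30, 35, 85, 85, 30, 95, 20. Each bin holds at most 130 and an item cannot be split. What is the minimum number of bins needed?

4

Total = 95 + 85 + 85 + 35 + 30 + 30 + 30 + 20 + 20 = 430.
Lower bound: ⌈430/130⌉ = 4 bins.
A packing using 4 bins:
  bin 1: 95 + 35 = 130
  bin 2: 85 + 30 = 115
  bin 3: 85 + 30 = 115
  bin 4: 30 + 20 + 20 = 70
This matches the lower bound, so 4 is optimal.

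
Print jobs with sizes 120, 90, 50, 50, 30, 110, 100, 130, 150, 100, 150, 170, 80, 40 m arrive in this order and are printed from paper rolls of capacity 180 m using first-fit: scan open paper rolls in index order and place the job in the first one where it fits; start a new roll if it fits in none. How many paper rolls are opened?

9

  120 → roll 1 (new)  [load 120/180]
  90 → roll 2 (new)  [load 90/180]
  50 → roll 1  [load 170/180]
  50 → roll 2  [load 140/180]
  30 → roll 2  [load 170/180]
  110 → roll 3 (new)  [load 110/180]
  100 → roll 4 (new)  [load 100/180]
  130 → roll 5 (new)  [load 130/180]
  150 → roll 6 (new)  [load 150/180]
  100 → roll 7 (new)  [load 100/180]
  150 → roll 8 (new)  [load 150/180]
  170 → roll 9 (new)  [load 170/180]
  80 → roll 4  [load 180/180]
  40 → roll 3  [load 150/180]
9 paper rolls opened.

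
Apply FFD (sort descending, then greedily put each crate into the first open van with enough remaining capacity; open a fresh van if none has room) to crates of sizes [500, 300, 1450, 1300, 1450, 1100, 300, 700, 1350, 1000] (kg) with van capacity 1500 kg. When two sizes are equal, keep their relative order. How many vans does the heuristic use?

7

Sorted descending: 1450, 1450, 1350, 1300, 1100, 1000, 700, 500, 300, 300.
  1450 → van 1 (new)  [load 1450/1500]
  1450 → van 2 (new)  [load 1450/1500]
  1350 → van 3 (new)  [load 1350/1500]
  1300 → van 4 (new)  [load 1300/1500]
  1100 → van 5 (new)  [load 1100/1500]
  1000 → van 6 (new)  [load 1000/1500]
  700 → van 7 (new)  [load 700/1500]
  500 → van 6  [load 1500/1500]
  300 → van 5  [load 1400/1500]
  300 → van 7  [load 1000/1500]
7 vans opened.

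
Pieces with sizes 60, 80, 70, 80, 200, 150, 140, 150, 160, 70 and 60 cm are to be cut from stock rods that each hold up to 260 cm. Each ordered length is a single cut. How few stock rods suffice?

Total = 200 + 160 + 150 + 150 + 140 + 80 + 80 + 70 + 70 + 60 + 60 = 1220 cm.
Lower bound: ⌈1220/260⌉ = 5 stock rods.
A packing using 6 stock rods:
  stock rod 1: 200 + 60 = 260
  stock rod 2: 160 + 80 = 240
  stock rod 3: 150 + 80 = 230
  stock rod 4: 150 + 70 = 220
  stock rod 5: 140 + 70 = 210
  stock rod 6: 60 = 60
No arrangement into 5 stock rods stays within capacity, so 6 is optimal.

6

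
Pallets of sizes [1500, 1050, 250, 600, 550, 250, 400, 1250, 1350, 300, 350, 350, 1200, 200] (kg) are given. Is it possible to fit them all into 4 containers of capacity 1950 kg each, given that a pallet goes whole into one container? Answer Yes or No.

No

Total = 9600 kg; ⌈9600/1950⌉ = 5.
At least 5 containers are required, but only 4 are allowed.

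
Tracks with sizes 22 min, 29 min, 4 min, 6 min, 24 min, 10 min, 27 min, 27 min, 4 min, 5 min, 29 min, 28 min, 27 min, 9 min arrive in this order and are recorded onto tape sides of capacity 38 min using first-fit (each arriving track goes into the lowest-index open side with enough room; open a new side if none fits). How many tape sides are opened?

8

  22 → side 1 (new)  [load 22/38]
  29 → side 2 (new)  [load 29/38]
  4 → side 1  [load 26/38]
  6 → side 1  [load 32/38]
  24 → side 3 (new)  [load 24/38]
  10 → side 3  [load 34/38]
  27 → side 4 (new)  [load 27/38]
  27 → side 5 (new)  [load 27/38]
  4 → side 1  [load 36/38]
  5 → side 2  [load 34/38]
  29 → side 6 (new)  [load 29/38]
  28 → side 7 (new)  [load 28/38]
  27 → side 8 (new)  [load 27/38]
  9 → side 4  [load 36/38]
8 tape sides opened.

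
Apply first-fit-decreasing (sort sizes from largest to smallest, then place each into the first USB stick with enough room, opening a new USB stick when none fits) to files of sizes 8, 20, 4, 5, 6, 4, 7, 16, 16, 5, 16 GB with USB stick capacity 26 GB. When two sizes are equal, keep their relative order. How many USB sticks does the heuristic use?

5

Sorted descending: 20, 16, 16, 16, 8, 7, 6, 5, 5, 4, 4.
  20 → USB stick 1 (new)  [load 20/26]
  16 → USB stick 2 (new)  [load 16/26]
  16 → USB stick 3 (new)  [load 16/26]
  16 → USB stick 4 (new)  [load 16/26]
  8 → USB stick 2  [load 24/26]
  7 → USB stick 3  [load 23/26]
  6 → USB stick 1  [load 26/26]
  5 → USB stick 4  [load 21/26]
  5 → USB stick 4  [load 26/26]
  4 → USB stick 5 (new)  [load 4/26]
  4 → USB stick 5  [load 8/26]
5 USB sticks opened.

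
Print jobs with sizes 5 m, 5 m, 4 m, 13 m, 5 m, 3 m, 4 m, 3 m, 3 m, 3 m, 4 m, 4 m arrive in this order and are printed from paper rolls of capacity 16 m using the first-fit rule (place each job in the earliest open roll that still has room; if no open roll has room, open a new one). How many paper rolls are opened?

4

  5 → roll 1 (new)  [load 5/16]
  5 → roll 1  [load 10/16]
  4 → roll 1  [load 14/16]
  13 → roll 2 (new)  [load 13/16]
  5 → roll 3 (new)  [load 5/16]
  3 → roll 2  [load 16/16]
  4 → roll 3  [load 9/16]
  3 → roll 3  [load 12/16]
  3 → roll 3  [load 15/16]
  3 → roll 4 (new)  [load 3/16]
  4 → roll 4  [load 7/16]
  4 → roll 4  [load 11/16]
4 paper rolls opened.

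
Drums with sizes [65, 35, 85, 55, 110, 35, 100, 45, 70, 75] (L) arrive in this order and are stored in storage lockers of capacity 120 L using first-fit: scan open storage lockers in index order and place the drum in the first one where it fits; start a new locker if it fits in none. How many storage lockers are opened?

7

  65 → locker 1 (new)  [load 65/120]
  35 → locker 1  [load 100/120]
  85 → locker 2 (new)  [load 85/120]
  55 → locker 3 (new)  [load 55/120]
  110 → locker 4 (new)  [load 110/120]
  35 → locker 2  [load 120/120]
  100 → locker 5 (new)  [load 100/120]
  45 → locker 3  [load 100/120]
  70 → locker 6 (new)  [load 70/120]
  75 → locker 7 (new)  [load 75/120]
7 storage lockers opened.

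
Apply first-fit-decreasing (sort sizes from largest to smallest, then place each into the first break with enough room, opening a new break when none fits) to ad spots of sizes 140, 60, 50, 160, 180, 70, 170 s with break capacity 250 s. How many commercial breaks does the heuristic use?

4

Sorted descending: 180, 170, 160, 140, 70, 60, 50.
  180 → break 1 (new)  [load 180/250]
  170 → break 2 (new)  [load 170/250]
  160 → break 3 (new)  [load 160/250]
  140 → break 4 (new)  [load 140/250]
  70 → break 1  [load 250/250]
  60 → break 2  [load 230/250]
  50 → break 3  [load 210/250]
4 commercial breaks opened.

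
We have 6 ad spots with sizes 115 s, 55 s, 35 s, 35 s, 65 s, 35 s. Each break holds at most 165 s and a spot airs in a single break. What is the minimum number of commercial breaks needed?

3

Total = 115 + 65 + 55 + 35 + 35 + 35 = 340 s.
Lower bound: ⌈340/165⌉ = 3 commercial breaks.
A packing using 3 commercial breaks:
  break 1: 115 + 35 = 150
  break 2: 65 + 55 + 35 = 155
  break 3: 35 = 35
This matches the lower bound, so 3 is optimal.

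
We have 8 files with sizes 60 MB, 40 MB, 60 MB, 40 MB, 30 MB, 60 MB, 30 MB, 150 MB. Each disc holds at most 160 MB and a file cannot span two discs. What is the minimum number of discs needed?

Total = 150 + 60 + 60 + 60 + 40 + 40 + 30 + 30 = 470 MB.
Lower bound: ⌈470/160⌉ = 3 discs.
A packing using 3 discs:
  disc 1: 150 = 150
  disc 2: 60 + 60 + 40 = 160
  disc 3: 60 + 40 + 30 + 30 = 160
This matches the lower bound, so 3 is optimal.

3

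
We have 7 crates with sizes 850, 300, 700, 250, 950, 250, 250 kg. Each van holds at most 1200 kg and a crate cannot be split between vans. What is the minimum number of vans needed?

Total = 950 + 850 + 700 + 300 + 250 + 250 + 250 = 3550 kg.
Lower bound: ⌈3550/1200⌉ = 3 vans.
A packing using 3 vans:
  van 1: 950 + 250 = 1200
  van 2: 850 + 300 = 1150
  van 3: 700 + 250 + 250 = 1200
This matches the lower bound, so 3 is optimal.

3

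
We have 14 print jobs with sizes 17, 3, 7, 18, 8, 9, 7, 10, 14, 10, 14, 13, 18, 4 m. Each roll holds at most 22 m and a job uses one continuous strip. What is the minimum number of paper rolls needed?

Total = 18 + 18 + 17 + 14 + 14 + 13 + 10 + 10 + 9 + 8 + 7 + 7 + 4 + 3 = 152 m.
Lower bound: ⌈152/22⌉ = 7 paper rolls.
A packing using 8 paper rolls:
  roll 1: 18 + 4 = 22
  roll 2: 18 + 3 = 21
  roll 3: 17 = 17
  roll 4: 14 + 8 = 22
  roll 5: 14 + 7 = 21
  roll 6: 13 + 9 = 22
  roll 7: 10 + 10 = 20
  roll 8: 7 = 7
No arrangement into 7 paper rolls stays within capacity, so 8 is optimal.

8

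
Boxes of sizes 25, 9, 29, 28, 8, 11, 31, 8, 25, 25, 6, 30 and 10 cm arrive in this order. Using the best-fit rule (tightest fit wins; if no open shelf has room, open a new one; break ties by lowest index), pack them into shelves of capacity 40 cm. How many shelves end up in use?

7

  25 → shelf 1 (new)  [load 25/40]
  9 → shelf 1  [load 34/40]
  29 → shelf 2 (new)  [load 29/40]
  28 → shelf 3 (new)  [load 28/40]
  8 → shelf 2  [load 37/40]
  11 → shelf 3  [load 39/40]
  31 → shelf 4 (new)  [load 31/40]
  8 → shelf 4  [load 39/40]
  25 → shelf 5 (new)  [load 25/40]
  25 → shelf 6 (new)  [load 25/40]
  6 → shelf 1  [load 40/40]
  30 → shelf 7 (new)  [load 30/40]
  10 → shelf 7  [load 40/40]
7 shelves opened.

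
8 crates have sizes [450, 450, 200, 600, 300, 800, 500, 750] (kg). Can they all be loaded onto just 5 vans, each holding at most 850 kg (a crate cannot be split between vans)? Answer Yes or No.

No

Total = 4050 kg; ⌈4050/850⌉ = 5.
6 crates each exceed half the capacity and cannot share a van, forcing at least 6 vans.
At least 6 vans are required, but only 5 are allowed.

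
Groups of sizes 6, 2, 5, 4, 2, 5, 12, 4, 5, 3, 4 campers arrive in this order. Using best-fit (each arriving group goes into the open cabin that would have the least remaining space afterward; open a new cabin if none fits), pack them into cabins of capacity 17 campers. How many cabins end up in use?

4

  6 → cabin 1 (new)  [load 6/17]
  2 → cabin 1  [load 8/17]
  5 → cabin 1  [load 13/17]
  4 → cabin 1  [load 17/17]
  2 → cabin 2 (new)  [load 2/17]
  5 → cabin 2  [load 7/17]
  12 → cabin 3 (new)  [load 12/17]
  4 → cabin 3  [load 16/17]
  5 → cabin 2  [load 12/17]
  3 → cabin 2  [load 15/17]
  4 → cabin 4 (new)  [load 4/17]
4 cabins opened.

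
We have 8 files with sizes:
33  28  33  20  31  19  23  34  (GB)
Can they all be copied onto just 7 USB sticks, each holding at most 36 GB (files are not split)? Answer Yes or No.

Total = 221 GB; ⌈221/36⌉ = 7.
8 files each exceed half the capacity and cannot share a USB stick, forcing at least 8 USB sticks.
At least 8 USB sticks are required, but only 7 are allowed.

No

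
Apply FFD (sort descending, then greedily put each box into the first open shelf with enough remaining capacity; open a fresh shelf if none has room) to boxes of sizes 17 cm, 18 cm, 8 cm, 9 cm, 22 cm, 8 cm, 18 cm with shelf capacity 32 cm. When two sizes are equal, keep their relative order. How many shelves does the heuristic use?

4

Sorted descending: 22, 18, 18, 17, 9, 8, 8.
  22 → shelf 1 (new)  [load 22/32]
  18 → shelf 2 (new)  [load 18/32]
  18 → shelf 3 (new)  [load 18/32]
  17 → shelf 4 (new)  [load 17/32]
  9 → shelf 1  [load 31/32]
  8 → shelf 2  [load 26/32]
  8 → shelf 3  [load 26/32]
4 shelves opened.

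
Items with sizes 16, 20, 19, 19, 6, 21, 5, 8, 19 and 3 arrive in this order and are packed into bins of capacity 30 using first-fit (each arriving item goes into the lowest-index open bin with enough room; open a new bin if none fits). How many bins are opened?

  16 → bin 1 (new)  [load 16/30]
  20 → bin 2 (new)  [load 20/30]
  19 → bin 3 (new)  [load 19/30]
  19 → bin 4 (new)  [load 19/30]
  6 → bin 1  [load 22/30]
  21 → bin 5 (new)  [load 21/30]
  5 → bin 1  [load 27/30]
  8 → bin 2  [load 28/30]
  19 → bin 6 (new)  [load 19/30]
  3 → bin 1  [load 30/30]
6 bins opened.

6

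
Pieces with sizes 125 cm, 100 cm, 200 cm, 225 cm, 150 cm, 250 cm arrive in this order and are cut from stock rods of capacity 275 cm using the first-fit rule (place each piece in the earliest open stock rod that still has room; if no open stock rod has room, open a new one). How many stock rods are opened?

  125 → stock rod 1 (new)  [load 125/275]
  100 → stock rod 1  [load 225/275]
  200 → stock rod 2 (new)  [load 200/275]
  225 → stock rod 3 (new)  [load 225/275]
  150 → stock rod 4 (new)  [load 150/275]
  250 → stock rod 5 (new)  [load 250/275]
5 stock rods opened.

5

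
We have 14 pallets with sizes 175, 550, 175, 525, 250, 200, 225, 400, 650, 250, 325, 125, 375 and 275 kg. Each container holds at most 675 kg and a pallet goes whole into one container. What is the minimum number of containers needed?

7

Total = 650 + 550 + 525 + 400 + 375 + 325 + 275 + 250 + 250 + 225 + 200 + 175 + 175 + 125 = 4500 kg.
Lower bound: ⌈4500/675⌉ = 7 containers.
A packing using 7 containers:
  container 1: 650 = 650
  container 2: 550 + 125 = 675
  container 3: 525 = 525
  container 4: 400 + 275 = 675
  container 5: 375 + 250 = 625
  container 6: 325 + 175 + 175 = 675
  container 7: 250 + 225 + 200 = 675
This matches the lower bound, so 7 is optimal.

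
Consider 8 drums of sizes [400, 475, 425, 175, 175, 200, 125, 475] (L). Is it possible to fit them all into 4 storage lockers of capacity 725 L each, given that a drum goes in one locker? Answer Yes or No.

A valid assignment using 4 storage lockers:
  locker 1: 475 + 200 = 675
  locker 2: 475 + 175 = 650
  locker 3: 425 + 175 + 125 = 725
  locker 4: 400 = 400
Every load is within 725 L, so 4 storage lockers suffice.

Yes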